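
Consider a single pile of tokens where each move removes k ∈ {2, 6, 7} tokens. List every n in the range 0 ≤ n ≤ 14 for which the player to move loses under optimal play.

0, 1, 4, 5, 9, 13, 14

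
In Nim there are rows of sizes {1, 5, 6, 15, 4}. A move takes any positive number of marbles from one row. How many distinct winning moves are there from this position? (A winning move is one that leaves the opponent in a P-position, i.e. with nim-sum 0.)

1

Nim-sum: 1 XOR 5 XOR 6 XOR 15 XOR 4 = 9.
The overall nim-sum is X = 9. A row of size p has a winning move iff p XOR X < p (reduce it to p XOR X).
  1: 1 XOR 9 = 8 ≥ 1 — no move.
  5: 5 XOR 9 = 12 ≥ 5 — no move.
  6: 6 XOR 9 = 15 ≥ 6 — no move.
  15: 15 XOR 9 = 6 < 15 — winning move (to 6).
  4: 4 XOR 9 = 13 ≥ 4 — no move.
That gives 1 winning move.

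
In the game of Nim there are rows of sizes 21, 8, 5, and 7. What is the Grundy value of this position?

Compute the nim-sum pairwise:
21 XOR 8 = 29
29 XOR 5 = 24
24 XOR 7 = 31

31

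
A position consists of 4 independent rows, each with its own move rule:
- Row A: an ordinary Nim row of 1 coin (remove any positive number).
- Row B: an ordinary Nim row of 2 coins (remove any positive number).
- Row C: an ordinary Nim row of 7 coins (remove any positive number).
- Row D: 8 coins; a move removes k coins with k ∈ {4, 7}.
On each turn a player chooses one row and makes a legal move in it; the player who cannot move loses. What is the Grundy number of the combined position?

6

Row A is a plain Nim row of size 1, so its Grundy value is 1.
Row B is a plain Nim row of size 2, so its Grundy value is 2.
Row C is a plain Nim row of size 7, so its Grundy value is 7.
Build the Grundy sequence for row D with g(k) = mex{g(k−s) : s ∈ {4, 7}, s ≤ k}:
k:     0  1  2  3  4  5  6  7  8
g(k):  0  0  0  0  1  1  1  1  2
So g(8) = 2.
By the Sprague-Grundy theorem, the Grundy value of a sum of independent games is the XOR of the component values.
Combined value = 1 XOR 2 XOR 7 XOR 2 = 6.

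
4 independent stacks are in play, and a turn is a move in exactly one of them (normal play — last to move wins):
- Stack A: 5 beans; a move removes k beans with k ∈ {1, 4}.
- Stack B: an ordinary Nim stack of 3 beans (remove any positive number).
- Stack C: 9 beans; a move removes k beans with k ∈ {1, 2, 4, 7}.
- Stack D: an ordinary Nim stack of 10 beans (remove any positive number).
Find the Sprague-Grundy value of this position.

9

Grundy values for stack A (subtraction set {1, 4}):
g(0) = mex{} = 0
g(1) = mex{0} = 1
g(2) = mex{1} = 0
g(3) = mex{0} = 1
g(4) = mex{0,1} = 2
g(5) = mex{1,2} = 0
So g(5) = 0.
Stack B is a plain Nim stack of size 3, so its Grundy value is 3.
For stack C, compute g(0), g(1), … with moves {1, 2, 4, 7}:
g(0) = mex{} = 0
g(1) = mex{0} = 1
g(2) = mex{0,1} = 2
g(3) = mex{1,2} = 0
g(4) = mex{0,2} = 1
g(5) = mex{0,1} = 2
g(6) = mex{1,2} = 0
g(7) = mex{0,2} = 1
g(8) = mex{0,1} = 2
g(9) = mex{1,2} = 0
So g(9) = 0.
Stack D is a plain Nim stack of size 10, so its Grundy value is 10.
By the Sprague-Grundy theorem, the Grundy value of a sum of independent games is the XOR of the component values.
Combined value = 0 XOR 3 XOR 0 XOR 10 = 9.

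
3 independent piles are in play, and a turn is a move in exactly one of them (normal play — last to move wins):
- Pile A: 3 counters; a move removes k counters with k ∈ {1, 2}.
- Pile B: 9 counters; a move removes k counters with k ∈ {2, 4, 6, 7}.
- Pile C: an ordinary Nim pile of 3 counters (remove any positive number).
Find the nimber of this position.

Build the Grundy sequence for pile A with g(k) = mex{g(k−s) : s ∈ {1, 2}, s ≤ k}:
g(0) = mex{} = 0
g(1) = mex{0} = 1
g(2) = mex{0,1} = 2
g(3) = mex{1,2} = 0
So g(3) = 0.
Grundy values for pile B (subtraction set {2, 4, 6, 7}):
k:     0  1  2  3  4  5  6  7  8  9
g(k):  0  0  1  1  2  2  3  3  4  0
So g(9) = 0.
Pile C is a plain Nim pile of size 3, so its Grundy value is 3.
By the Sprague-Grundy theorem, the Grundy value of a sum of independent games is the XOR of the component values.
Combined value = 0 XOR 0 XOR 3 = 3.

3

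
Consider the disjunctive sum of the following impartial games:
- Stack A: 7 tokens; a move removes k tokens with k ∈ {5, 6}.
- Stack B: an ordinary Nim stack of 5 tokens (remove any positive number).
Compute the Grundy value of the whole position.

Grundy values for stack A (subtraction set {5, 6}):
k:     0  1  2  3  4  5  6  7
g(k):  0  0  0  0  0  1  1  1
So g(7) = 1.
Stack B is a plain Nim stack of size 5, so its Grundy value is 5.
The value of a disjunctive sum is the nim-sum of the parts.
Combined value = 1 ⊕ 5 = 4.

4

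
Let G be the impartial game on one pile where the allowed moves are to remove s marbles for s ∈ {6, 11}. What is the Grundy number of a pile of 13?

2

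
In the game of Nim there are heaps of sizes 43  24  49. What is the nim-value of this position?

Nim-sum: 43 XOR 24 XOR 49 = 2.

2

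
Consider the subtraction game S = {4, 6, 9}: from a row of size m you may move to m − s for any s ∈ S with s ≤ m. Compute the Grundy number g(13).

Compute g(0), g(1), … for moves {4, 6, 9}:
k:     0  1  2  3  4  5  6  7  8  9 10 11 12 13
g(k):  0  0  0  0  1  1  1  1  2  2  2  2  3  0
So g(13) = 0.

0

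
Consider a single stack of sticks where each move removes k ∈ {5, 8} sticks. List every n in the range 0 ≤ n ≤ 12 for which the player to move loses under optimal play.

0, 1, 2, 3, 4

Build the Grundy sequence with g(k) = mex{g(k−s) : s ∈ {5, 8}, s ≤ k}:
k:     0  1  2  3  4  5  6  7  8  9 10 11 12
g(k):  0  0  0  0  0  1  1  1  1  1  2  2  2
The P-positions (g = 0) in 0..12 are 0, 1, 2, 3, 4.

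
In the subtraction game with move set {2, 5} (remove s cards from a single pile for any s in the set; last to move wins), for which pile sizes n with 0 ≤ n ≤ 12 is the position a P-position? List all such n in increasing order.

0, 1, 4, 7, 8, 11

Grundy values for subtraction set {2, 5}:
g(0) = mex{} = 0
g(1) = mex{} = 0
g(2) = mex{0} = 1
g(3) = mex{0} = 1
g(4) = mex{1} = 0
g(5) = mex{0,1} = 2
g(6) = mex{0} = 1
g(7) = mex{1,2} = 0
g(8) = mex{1} = 0
g(9) = mex{0} = 1
g(10) = mex{0,2} = 1
g(11) = mex{1} = 0
g(12) = mex{0,1} = 2
The P-positions (g = 0) in 0..12 are 0, 1, 4, 7, 8, 11.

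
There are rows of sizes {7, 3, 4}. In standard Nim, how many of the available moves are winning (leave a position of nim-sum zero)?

0

Nim-sum: 7 ^ 3 ^ 4 = 0.
The nim-sum is already 0, so every move leaves a nonzero nim-sum — there are no winning moves.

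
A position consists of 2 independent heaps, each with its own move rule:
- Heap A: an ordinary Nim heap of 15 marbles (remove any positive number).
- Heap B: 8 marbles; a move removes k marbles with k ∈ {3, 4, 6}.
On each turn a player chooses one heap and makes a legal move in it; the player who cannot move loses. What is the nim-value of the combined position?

Heap A is a plain Nim heap of size 15, so its Grundy value is 15.
Build the Grundy sequence for heap B with g(k) = mex{g(k−s) : s ∈ {3, 4, 6}, s ≤ k}:
g(0) = mex{} = 0
g(1) = mex{} = 0
g(2) = mex{} = 0
g(3) = mex{0} = 1
g(4) = mex{0} = 1
g(5) = mex{0} = 1
g(6) = mex{0,1} = 2
g(7) = mex{0,1} = 2
g(8) = mex{0,1} = 2
So g(8) = 2.
The value of a disjunctive sum is the nim-sum of the parts.
Combined value = 15 ⊕ 2 = 13.

13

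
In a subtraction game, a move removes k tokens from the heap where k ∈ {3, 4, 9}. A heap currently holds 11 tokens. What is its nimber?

Build the Grundy sequence with g(k) = mex{g(k−s) : s ∈ {3, 4, 9}, s ≤ k}:
g(0) = mex{} = 0
g(1) = mex{} = 0
g(2) = mex{} = 0
g(3) = mex{0} = 1
g(4) = mex{0} = 1
g(5) = mex{0} = 1
g(6) = mex{0,1} = 2
g(7) = mex{1} = 0
g(8) = mex{1} = 0
g(9) = mex{0,1,2} = 3
g(10) = mex{0,2} = 1
g(11) = mex{0} = 1
So g(11) = 1.

1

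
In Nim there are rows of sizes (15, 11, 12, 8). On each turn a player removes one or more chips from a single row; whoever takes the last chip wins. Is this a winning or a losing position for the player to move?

Losing position

Compute the nim-sum pairwise:
15 ⊕ 11 = 4
4 ⊕ 12 = 8
8 ⊕ 8 = 0
The nim-sum is 0, so this is a P-position: the player to move is in a losing position under optimal play.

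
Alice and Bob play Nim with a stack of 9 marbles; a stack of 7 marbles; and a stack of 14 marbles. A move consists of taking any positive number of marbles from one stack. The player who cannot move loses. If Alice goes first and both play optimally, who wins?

Bob wins

Nim-sum: 9 ⊕ 7 ⊕ 14 = 0.
The nim-sum is 0, so this is a P-position: the player to move is in a losing position under optimal play; Alice is about to move from it and so loses — Bob wins.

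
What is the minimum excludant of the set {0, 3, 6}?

1

0 is in the set but 1 is not, so the mex is 1.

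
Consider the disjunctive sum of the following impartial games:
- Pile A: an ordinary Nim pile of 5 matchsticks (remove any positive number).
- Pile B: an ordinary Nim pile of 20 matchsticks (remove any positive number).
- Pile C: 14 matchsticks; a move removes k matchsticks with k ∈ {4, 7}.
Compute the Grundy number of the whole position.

Pile A is a plain Nim pile of size 5, so its Grundy value is 5.
Pile B is a plain Nim pile of size 20, so its Grundy value is 20.
Grundy values for pile C (subtraction set {4, 7}):
k:     0  1  2  3  4  5  6  7  8  9 10 11 12 13 14
g(k):  0  0  0  0  1  1  1  1  2  2  2  0  0  0  0
So g(14) = 0.
The value of a disjunctive sum is the nim-sum of the parts.
Combined value = 5 ⊕ 20 ⊕ 0 = 17.

17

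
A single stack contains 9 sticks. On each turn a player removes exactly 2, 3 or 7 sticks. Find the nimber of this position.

2

Grundy values for subtraction set {2, 3, 7}:
k:     0  1  2  3  4  5  6  7  8  9
g(k):  0  0  1  1  2  0  0  1  1  2
So g(9) = 2.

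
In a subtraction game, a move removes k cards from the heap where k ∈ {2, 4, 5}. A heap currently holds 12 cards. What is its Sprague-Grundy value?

2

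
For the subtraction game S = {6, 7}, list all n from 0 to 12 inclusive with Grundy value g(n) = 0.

Build the Grundy sequence with g(k) = mex{g(k−s) : s ∈ {6, 7}, s ≤ k}:
k:     0  1  2  3  4  5  6  7  8  9 10 11 12
g(k):  0  0  0  0  0  0  1  1  1  1  1  1  2
The P-positions (g = 0) in 0..12 are 0, 1, 2, 3, 4, 5.

0, 1, 2, 3, 4, 5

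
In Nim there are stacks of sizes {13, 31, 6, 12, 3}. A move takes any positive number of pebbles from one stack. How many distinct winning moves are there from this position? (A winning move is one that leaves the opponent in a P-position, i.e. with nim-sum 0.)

Write each in binary and XOR column by column:
  01101  (13)
  11111  (31)
  00110  (6)
  01100  (12)
  00011  (3)
  -----
  11011  (27)
The overall nim-sum is X = 27. A stack of size p has a winning move iff p XOR X < p (reduce it to p XOR X).
  13: 13 XOR 27 = 22 ≥ 13 — no move.
  31: 31 XOR 27 = 4 < 31 — winning move (to 4).
  6: 6 XOR 27 = 29 ≥ 6 — no move.
  12: 12 XOR 27 = 23 ≥ 12 — no move.
  3: 3 XOR 27 = 24 ≥ 3 — no move.
That gives 1 winning move.

1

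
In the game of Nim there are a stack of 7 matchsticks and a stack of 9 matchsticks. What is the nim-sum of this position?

14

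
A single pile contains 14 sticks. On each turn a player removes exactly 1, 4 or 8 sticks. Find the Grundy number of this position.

Grundy values for subtraction set {1, 4, 8}:
k:     0  1  2  3  4  5  6  7  8  9 10 11 12 13 14
g(k):  0  1  0  1  2  0  1  0  1  2  3  2  0  1  0
So g(14) = 0.

0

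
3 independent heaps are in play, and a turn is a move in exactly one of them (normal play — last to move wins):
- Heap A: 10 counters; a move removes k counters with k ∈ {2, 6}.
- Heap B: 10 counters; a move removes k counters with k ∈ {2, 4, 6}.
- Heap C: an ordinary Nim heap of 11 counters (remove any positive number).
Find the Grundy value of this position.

11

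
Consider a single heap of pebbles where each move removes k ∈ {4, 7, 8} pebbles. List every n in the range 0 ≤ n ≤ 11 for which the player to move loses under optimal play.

0, 1, 2, 3

Build the Grundy sequence with g(k) = mex{g(k−s) : s ∈ {4, 7, 8}, s ≤ k}:
k:     0  1  2  3  4  5  6  7  8  9 10 11
g(k):  0  0  0  0  1  1  1  1  2  2  2  2
The P-positions (g = 0) in 0..11 are 0, 1, 2, 3.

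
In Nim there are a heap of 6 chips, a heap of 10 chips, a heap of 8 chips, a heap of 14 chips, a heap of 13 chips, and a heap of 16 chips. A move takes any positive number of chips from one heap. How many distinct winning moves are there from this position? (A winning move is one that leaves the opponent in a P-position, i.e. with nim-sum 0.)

Compute the nim-sum pairwise:
6 ⊕ 10 = 12
12 ⊕ 8 = 4
4 ⊕ 14 = 10
10 ⊕ 13 = 7
7 ⊕ 16 = 23
The overall nim-sum is X = 23. A heap of size p has a winning move iff p XOR X < p (reduce it to p XOR X).
  6: 6 XOR 23 = 17 ≥ 6 — no move.
  10: 10 XOR 23 = 29 ≥ 10 — no move.
  8: 8 XOR 23 = 31 ≥ 8 — no move.
  14: 14 XOR 23 = 25 ≥ 14 — no move.
  13: 13 XOR 23 = 26 ≥ 13 — no move.
  16: 16 XOR 23 = 7 < 16 — winning move (to 7).
That gives 1 winning move.

1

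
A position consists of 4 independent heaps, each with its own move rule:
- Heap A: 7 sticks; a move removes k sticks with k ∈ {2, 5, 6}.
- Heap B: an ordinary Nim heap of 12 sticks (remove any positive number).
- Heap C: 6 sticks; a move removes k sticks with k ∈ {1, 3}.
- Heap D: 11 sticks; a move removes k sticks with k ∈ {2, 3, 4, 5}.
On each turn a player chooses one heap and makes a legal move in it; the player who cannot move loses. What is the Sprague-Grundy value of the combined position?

Build the Grundy sequence for heap A with g(k) = mex{g(k−s) : s ∈ {2, 5, 6}, s ≤ k}:
g(0) = mex{} = 0
g(1) = mex{} = 0
g(2) = mex{0} = 1
g(3) = mex{0} = 1
g(4) = mex{1} = 0
g(5) = mex{0,1} = 2
g(6) = mex{0} = 1
g(7) = mex{0,1,2} = 3
So g(7) = 3.
Heap B is a plain Nim heap of size 12, so its Grundy value is 12.
Grundy values for heap C (subtraction set {1, 3}):
g(0) = mex{} = 0
g(1) = mex{0} = 1
g(2) = mex{1} = 0
g(3) = mex{0} = 1
g(4) = mex{1} = 0
g(5) = mex{0} = 1
g(6) = mex{1} = 0
So g(6) = 0.
Build the Grundy sequence for heap D with g(k) = mex{g(k−s) : s ∈ {2, 3, 4, 5}, s ≤ k}:
k:     0  1  2  3  4  5  6  7  8  9 10 11
g(k):  0  0  1  1  2  2  3  0  0  1  1  2
So g(11) = 2.
By the Sprague-Grundy theorem, the Grundy value of a sum of independent games is the XOR of the component values.
Combined value = 3 XOR 12 XOR 0 XOR 2 = 13.

13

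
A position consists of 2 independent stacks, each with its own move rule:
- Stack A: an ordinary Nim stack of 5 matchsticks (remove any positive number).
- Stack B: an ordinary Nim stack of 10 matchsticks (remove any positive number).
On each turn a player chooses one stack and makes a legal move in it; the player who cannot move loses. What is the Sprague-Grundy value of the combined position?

Stack A is a plain Nim stack of size 5, so its Grundy value is 5.
Stack B is a plain Nim stack of size 10, so its Grundy value is 10.
By the Sprague-Grundy theorem, the Grundy value of a sum of independent games is the XOR of the component values.
Combined value = 5 ⊕ 10 = 15.

15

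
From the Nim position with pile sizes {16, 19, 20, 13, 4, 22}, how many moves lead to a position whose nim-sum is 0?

1

Write each in binary and XOR column by column:
  10000  (16)
  10011  (19)
  10100  (20)
  01101  (13)
  00100  (4)
  10110  (22)
  -----
  01000  (8)
The overall nim-sum is X = 8. A pile of size p has a winning move iff p XOR X < p (reduce it to p XOR X).
  16: 16 XOR 8 = 24 ≥ 16 — no move.
  19: 19 XOR 8 = 27 ≥ 19 — no move.
  20: 20 XOR 8 = 28 ≥ 20 — no move.
  13: 13 XOR 8 = 5 < 13 — winning move (to 5).
  4: 4 XOR 8 = 12 ≥ 4 — no move.
  22: 22 XOR 8 = 30 ≥ 22 — no move.
That gives 1 winning move.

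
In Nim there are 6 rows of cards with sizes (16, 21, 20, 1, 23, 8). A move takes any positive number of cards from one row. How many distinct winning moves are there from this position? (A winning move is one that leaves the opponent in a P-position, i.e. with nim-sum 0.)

1

Write each in binary and XOR column by column:
  10000  (16)
  10101  (21)
  10100  (20)
  00001  (1)
  10111  (23)
  01000  (8)
  -----
  01111  (15)
The overall nim-sum is X = 15. A row of size p has a winning move iff p XOR X < p (reduce it to p XOR X).
  16: 16 XOR 15 = 31 ≥ 16 — no move.
  21: 21 XOR 15 = 26 ≥ 21 — no move.
  20: 20 XOR 15 = 27 ≥ 20 — no move.
  1: 1 XOR 15 = 14 ≥ 1 — no move.
  23: 23 XOR 15 = 24 ≥ 23 — no move.
  8: 8 XOR 15 = 7 < 8 — winning move (to 7).
That gives 1 winning move.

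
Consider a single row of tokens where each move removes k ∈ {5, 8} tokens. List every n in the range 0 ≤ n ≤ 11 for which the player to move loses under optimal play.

0, 1, 2, 3, 4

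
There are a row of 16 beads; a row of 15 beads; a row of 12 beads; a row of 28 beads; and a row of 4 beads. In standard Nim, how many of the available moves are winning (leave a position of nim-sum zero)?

3

Write each in binary and XOR column by column:
  10000  (16)
  01111  (15)
  01100  (12)
  11100  (28)
  00100  (4)
  -----
  01011  (11)
The overall nim-sum is X = 11. A row of size p has a winning move iff p XOR X < p (reduce it to p XOR X).
  16: 16 XOR 11 = 27 ≥ 16 — no move.
  15: 15 XOR 11 = 4 < 15 — winning move (to 4).
  12: 12 XOR 11 = 7 < 12 — winning move (to 7).
  28: 28 XOR 11 = 23 < 28 — winning move (to 23).
  4: 4 XOR 11 = 15 ≥ 4 — no move.
That gives 3 winning moves.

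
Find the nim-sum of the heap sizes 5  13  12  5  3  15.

Nim-sum: 5 XOR 13 XOR 12 XOR 5 XOR 3 XOR 15 = 13.

13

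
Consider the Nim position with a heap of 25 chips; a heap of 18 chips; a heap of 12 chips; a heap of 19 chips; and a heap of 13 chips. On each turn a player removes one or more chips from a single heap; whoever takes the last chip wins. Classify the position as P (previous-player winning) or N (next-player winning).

N-position

Compute the nim-sum pairwise:
25 XOR 18 = 11
11 XOR 12 = 7
7 XOR 19 = 20
20 XOR 13 = 25
The nim-sum is 25 ≠ 0, so this is an N-position: the player to move can win.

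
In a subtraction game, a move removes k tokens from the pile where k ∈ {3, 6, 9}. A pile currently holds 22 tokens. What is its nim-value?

3

Compute g(0), g(1), … for moves {3, 6, 9}:
k:     0  1  2  3  4  5  6  7  8  9 10 11 12 13 14 15 16 17 18 19 20 21 22
g(k):  0  0  0  1  1  1  2  2  2  3  3  3  0  0  0  1  1  1  2  2  2  3  3
So g(22) = 3.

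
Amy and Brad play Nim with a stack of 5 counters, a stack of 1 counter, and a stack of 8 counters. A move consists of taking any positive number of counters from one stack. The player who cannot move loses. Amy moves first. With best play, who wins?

Amy wins

Compute the nim-sum pairwise:
5 ^ 1 = 4
4 ^ 8 = 12
The nim-sum is 12 ≠ 0, so this is an N-position: the player to move can win; Amy has a winning move.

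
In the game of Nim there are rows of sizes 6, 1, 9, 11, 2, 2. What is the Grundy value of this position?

Nim-sum: 6 ⊕ 1 ⊕ 9 ⊕ 11 ⊕ 2 ⊕ 2 = 5.

5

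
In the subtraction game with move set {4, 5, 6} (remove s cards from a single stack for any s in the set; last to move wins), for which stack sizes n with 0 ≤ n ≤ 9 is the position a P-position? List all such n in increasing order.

Compute g(0), g(1), … for moves {4, 5, 6}:
k:     0  1  2  3  4  5  6  7  8  9
g(k):  0  0  0  0  1  1  1  1  2  2
The P-positions (g = 0) in 0..9 are 0, 1, 2, 3.

0, 1, 2, 3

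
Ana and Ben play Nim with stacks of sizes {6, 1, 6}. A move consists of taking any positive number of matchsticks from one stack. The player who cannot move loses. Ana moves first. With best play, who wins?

Compute the nim-sum pairwise:
6 XOR 1 = 7
7 XOR 6 = 1
The nim-sum is 1 ≠ 0, so this is an N-position: the player to move can win; Ana has a winning move.

Ana wins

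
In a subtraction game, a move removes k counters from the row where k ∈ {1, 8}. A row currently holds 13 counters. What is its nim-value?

Build the Grundy sequence with g(k) = mex{g(k−s) : s ∈ {1, 8}, s ≤ k}:
g(0) = mex{} = 0
g(1) = mex{0} = 1
g(2) = mex{1} = 0
g(3) = mex{0} = 1
g(4) = mex{1} = 0
g(5) = mex{0} = 1
g(6) = mex{1} = 0
g(7) = mex{0} = 1
g(8) = mex{0,1} = 2
g(9) = mex{1,2} = 0
g(10) = mex{0} = 1
g(11) = mex{1} = 0
g(12) = mex{0} = 1
g(13) = mex{1} = 0
So g(13) = 0.

0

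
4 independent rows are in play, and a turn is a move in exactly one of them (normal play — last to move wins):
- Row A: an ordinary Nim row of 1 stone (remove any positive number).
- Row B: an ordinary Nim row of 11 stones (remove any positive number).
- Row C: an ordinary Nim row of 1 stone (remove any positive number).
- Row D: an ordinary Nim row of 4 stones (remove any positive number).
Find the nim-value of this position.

15

Row A is a plain Nim row of size 1, so its Grundy value is 1.
Row B is a plain Nim row of size 11, so its Grundy value is 11.
Row C is a plain Nim row of size 1, so its Grundy value is 1.
Row D is a plain Nim row of size 4, so its Grundy value is 4.
The value of a disjunctive sum is the nim-sum of the parts.
Combined value = 1 XOR 11 XOR 1 XOR 4 = 15.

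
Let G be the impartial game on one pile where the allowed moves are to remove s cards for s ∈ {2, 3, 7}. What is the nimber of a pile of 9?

2

Compute g(0), g(1), … for moves {2, 3, 7}:
k:     0  1  2  3  4  5  6  7  8  9
g(k):  0  0  1  1  2  0  0  1  1  2
So g(9) = 2.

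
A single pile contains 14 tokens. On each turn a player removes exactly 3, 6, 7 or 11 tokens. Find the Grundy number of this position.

0

Grundy values for subtraction set {3, 6, 7, 11}:
g(0) = mex{} = 0
g(1) = mex{} = 0
g(2) = mex{} = 0
g(3) = mex{0} = 1
g(4) = mex{0} = 1
g(5) = mex{0} = 1
g(6) = mex{0,1} = 2
g(7) = mex{0,1} = 2
g(8) = mex{0,1} = 2
g(9) = mex{0,1,2} = 3
g(10) = mex{1,2} = 0
g(11) = mex{0,1,2} = 3
g(12) = mex{0,1,2,3} = 4
g(13) = mex{0,2} = 1
g(14) = mex{1,2,3} = 0
So g(14) = 0.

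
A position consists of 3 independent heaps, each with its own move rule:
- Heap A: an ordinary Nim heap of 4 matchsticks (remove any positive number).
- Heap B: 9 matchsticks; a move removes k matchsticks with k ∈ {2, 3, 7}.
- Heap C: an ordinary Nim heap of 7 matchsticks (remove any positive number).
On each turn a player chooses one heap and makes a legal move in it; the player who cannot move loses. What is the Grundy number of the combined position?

Heap A is a plain Nim heap of size 4, so its Grundy value is 4.
Grundy values for heap B (subtraction set {2, 3, 7}):
g(0) = mex{} = 0
g(1) = mex{} = 0
g(2) = mex{0} = 1
g(3) = mex{0} = 1
g(4) = mex{0,1} = 2
g(5) = mex{1} = 0
g(6) = mex{1,2} = 0
g(7) = mex{0,2} = 1
g(8) = mex{0} = 1
g(9) = mex{0,1} = 2
So g(9) = 2.
Heap C is a plain Nim heap of size 7, so its Grundy value is 7.
By the Sprague-Grundy theorem, the Grundy value of a sum of independent games is the XOR of the component values.
Combined value = 4 XOR 2 XOR 7 = 1.

1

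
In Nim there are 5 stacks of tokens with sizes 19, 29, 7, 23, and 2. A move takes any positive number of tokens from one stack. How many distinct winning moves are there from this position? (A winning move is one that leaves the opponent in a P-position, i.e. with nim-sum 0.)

Nim-sum: 19 XOR 29 XOR 7 XOR 23 XOR 2 = 28.
The overall nim-sum is X = 28. A stack of size p has a winning move iff p XOR X < p (reduce it to p XOR X).
  19: 19 XOR 28 = 15 < 19 — winning move (to 15).
  29: 29 XOR 28 = 1 < 29 — winning move (to 1).
  7: 7 XOR 28 = 27 ≥ 7 — no move.
  23: 23 XOR 28 = 11 < 23 — winning move (to 11).
  2: 2 XOR 28 = 30 ≥ 2 — no move.
That gives 3 winning moves.

3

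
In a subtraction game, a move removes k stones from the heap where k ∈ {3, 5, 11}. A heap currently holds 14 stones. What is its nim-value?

Build the Grundy sequence with g(k) = mex{g(k−s) : s ∈ {3, 5, 11}, s ≤ k}:
k:     0  1  2  3  4  5  6  7  8  9 10 11 12 13 14
g(k):  0  0  0  1  1  1  2  2  0  0  0  1  1  1  2
So g(14) = 2.

2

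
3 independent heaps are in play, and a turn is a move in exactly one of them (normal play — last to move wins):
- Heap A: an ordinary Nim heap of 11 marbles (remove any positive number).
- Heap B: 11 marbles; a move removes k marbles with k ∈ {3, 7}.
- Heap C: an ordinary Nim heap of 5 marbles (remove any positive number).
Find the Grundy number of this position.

14

Heap A is a plain Nim heap of size 11, so its Grundy value is 11.
Grundy values for heap B (subtraction set {3, 7}):
g(0) = mex{} = 0
g(1) = mex{} = 0
g(2) = mex{} = 0
g(3) = mex{0} = 1
g(4) = mex{0} = 1
g(5) = mex{0} = 1
g(6) = mex{1} = 0
g(7) = mex{0,1} = 2
g(8) = mex{0,1} = 2
g(9) = mex{0} = 1
g(10) = mex{1,2} = 0
g(11) = mex{1,2} = 0
So g(11) = 0.
Heap C is a plain Nim heap of size 5, so its Grundy value is 5.
By the Sprague-Grundy theorem, the Grundy value of a sum of independent games is the XOR of the component values.
Combined value = 11 ⊕ 0 ⊕ 5 = 14.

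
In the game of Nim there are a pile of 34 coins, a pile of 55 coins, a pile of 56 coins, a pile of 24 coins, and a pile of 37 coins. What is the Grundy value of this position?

16

Compute the nim-sum pairwise:
34 ⊕ 55 = 21
21 ⊕ 56 = 45
45 ⊕ 24 = 53
53 ⊕ 37 = 16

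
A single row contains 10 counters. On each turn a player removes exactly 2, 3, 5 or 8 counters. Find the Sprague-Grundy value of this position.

3

Grundy values for subtraction set {2, 3, 5, 8}:
g(0) = mex{} = 0
g(1) = mex{} = 0
g(2) = mex{0} = 1
g(3) = mex{0} = 1
g(4) = mex{0,1} = 2
g(5) = mex{0,1} = 2
g(6) = mex{0,1,2} = 3
g(7) = mex{1,2} = 0
g(8) = mex{0,1,2,3} = 4
g(9) = mex{0,2,3} = 1
g(10) = mex{0,1,2,4} = 3
So g(10) = 3.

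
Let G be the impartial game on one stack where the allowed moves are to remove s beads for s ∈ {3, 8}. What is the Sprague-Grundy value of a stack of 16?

1

Compute g(0), g(1), … for moves {3, 8}:
k:     0  1  2  3  4  5  6  7  8  9 10 11 12 13 14 15 16
g(k):  0  0  0  1  1  1  0  0  2  1  1  0  0  0  1  1  1
So g(16) = 1.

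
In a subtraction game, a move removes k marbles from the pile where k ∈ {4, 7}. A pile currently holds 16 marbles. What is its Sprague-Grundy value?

1

Build the Grundy sequence with g(k) = mex{g(k−s) : s ∈ {4, 7}, s ≤ k}:
k:     0  1  2  3  4  5  6  7  8  9 10 11 12 13 14 15 16
g(k):  0  0  0  0  1  1  1  1  2  2  2  0  0  0  0  1  1
So g(16) = 1.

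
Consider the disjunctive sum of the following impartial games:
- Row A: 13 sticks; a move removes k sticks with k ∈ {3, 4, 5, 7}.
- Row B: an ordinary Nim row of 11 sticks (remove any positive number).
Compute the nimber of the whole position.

10

Build the Grundy sequence for row A with g(k) = mex{g(k−s) : s ∈ {3, 4, 5, 7}, s ≤ k}:
k:     0  1  2  3  4  5  6  7  8  9 10 11 12 13
g(k):  0  0  0  1  1  1  2  2  2  3  0  0  0  1
So g(13) = 1.
Row B is a plain Nim row of size 11, so its Grundy value is 11.
By the Sprague-Grundy theorem, the Grundy value of a sum of independent games is the XOR of the component values.
Combined value = 1 ⊕ 11 = 10.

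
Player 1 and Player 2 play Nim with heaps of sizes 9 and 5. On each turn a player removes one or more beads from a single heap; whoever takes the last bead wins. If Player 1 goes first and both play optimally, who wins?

Compute the nim-sum pairwise:
9 ^ 5 = 12
The nim-sum is 12 ≠ 0, so this is an N-position: the player to move can win; Player 1 has a winning move.

Player 1 wins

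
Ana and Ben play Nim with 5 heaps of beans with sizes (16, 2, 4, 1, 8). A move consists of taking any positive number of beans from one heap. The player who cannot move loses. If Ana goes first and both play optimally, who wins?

Ana wins

Compute the nim-sum pairwise:
16 ^ 2 = 18
18 ^ 4 = 22
22 ^ 1 = 23
23 ^ 8 = 31
The nim-sum is 31 ≠ 0, so this is an N-position: the player to move can win; Ana has a winning move.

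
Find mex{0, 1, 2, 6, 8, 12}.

The values 0, 1, 2 are all present; 3 is the first non-negative integer missing from the set.

3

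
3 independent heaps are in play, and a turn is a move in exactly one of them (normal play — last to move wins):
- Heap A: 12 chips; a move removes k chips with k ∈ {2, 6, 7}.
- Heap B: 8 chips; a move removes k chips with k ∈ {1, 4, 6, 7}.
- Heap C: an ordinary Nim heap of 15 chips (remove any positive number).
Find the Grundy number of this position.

Grundy values for heap A (subtraction set {2, 6, 7}):
g(0) = mex{} = 0
g(1) = mex{} = 0
g(2) = mex{0} = 1
g(3) = mex{0} = 1
g(4) = mex{1} = 0
g(5) = mex{1} = 0
g(6) = mex{0} = 1
g(7) = mex{0} = 1
g(8) = mex{0,1} = 2
g(9) = mex{1} = 0
g(10) = mex{0,1,2} = 3
g(11) = mex{0} = 1
g(12) = mex{0,1,3} = 2
So g(12) = 2.
Build the Grundy sequence for heap B with g(k) = mex{g(k−s) : s ∈ {1, 4, 6, 7}, s ≤ k}:
k:     0  1  2  3  4  5  6  7  8
g(k):  0  1  0  1  2  0  1  2  3
So g(8) = 3.
Heap C is a plain Nim heap of size 15, so its Grundy value is 15.
The value of a disjunctive sum is the nim-sum of the parts.
Combined value = 2 ⊕ 3 ⊕ 15 = 14.

14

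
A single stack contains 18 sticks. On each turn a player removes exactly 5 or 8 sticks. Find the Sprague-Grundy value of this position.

1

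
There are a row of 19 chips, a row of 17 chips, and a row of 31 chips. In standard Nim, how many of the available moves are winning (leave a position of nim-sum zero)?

3

In binary:
  10011  (19)
  10001  (17)
  11111  (31)
  -----
  11101  (29)
The overall nim-sum is X = 29. A row of size p has a winning move iff p XOR X < p (reduce it to p XOR X).
  19: 19 XOR 29 = 14 < 19 — winning move (to 14).
  17: 17 XOR 29 = 12 < 17 — winning move (to 12).
  31: 31 XOR 29 = 2 < 31 — winning move (to 2).
That gives 3 winning moves.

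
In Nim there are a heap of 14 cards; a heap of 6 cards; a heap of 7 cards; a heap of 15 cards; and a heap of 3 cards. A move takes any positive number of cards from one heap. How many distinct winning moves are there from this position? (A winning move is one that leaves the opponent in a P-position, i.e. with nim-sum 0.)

5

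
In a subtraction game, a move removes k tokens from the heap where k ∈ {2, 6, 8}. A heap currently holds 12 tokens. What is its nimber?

Build the Grundy sequence with g(k) = mex{g(k−s) : s ∈ {2, 6, 8}, s ≤ k}:
k:     0  1  2  3  4  5  6  7  8  9 10 11 12
g(k):  0  0  1  1  0  0  1  1  2  2  3  3  2
So g(12) = 2.

2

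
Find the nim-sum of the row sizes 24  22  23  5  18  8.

Nim-sum: 24 ^ 22 ^ 23 ^ 5 ^ 18 ^ 8 = 6.

6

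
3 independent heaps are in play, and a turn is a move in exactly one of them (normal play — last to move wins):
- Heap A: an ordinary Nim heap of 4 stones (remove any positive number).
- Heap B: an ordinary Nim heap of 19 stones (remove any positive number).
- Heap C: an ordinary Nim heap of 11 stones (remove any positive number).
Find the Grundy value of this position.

Heap A is a plain Nim heap of size 4, so its Grundy value is 4.
Heap B is a plain Nim heap of size 19, so its Grundy value is 19.
Heap C is a plain Nim heap of size 11, so its Grundy value is 11.
By the Sprague-Grundy theorem, the Grundy value of a sum of independent games is the XOR of the component values.
Combined value = 4 XOR 19 XOR 11 = 28.

28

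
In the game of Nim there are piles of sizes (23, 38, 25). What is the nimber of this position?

Bitwise XOR of the heap sizes:
  010111  (23)
  100110  (38)
  011001  (25)
  ------
  101000  (40)

40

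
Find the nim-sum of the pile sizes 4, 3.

Compute the nim-sum pairwise:
4 ⊕ 3 = 7

7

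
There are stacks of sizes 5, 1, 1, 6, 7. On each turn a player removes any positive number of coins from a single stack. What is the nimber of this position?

4

Compute the nim-sum pairwise:
5 ^ 1 = 4
4 ^ 1 = 5
5 ^ 6 = 3
3 ^ 7 = 4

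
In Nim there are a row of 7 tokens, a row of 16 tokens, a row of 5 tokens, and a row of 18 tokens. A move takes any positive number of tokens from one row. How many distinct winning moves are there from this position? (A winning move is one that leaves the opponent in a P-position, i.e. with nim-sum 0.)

0

Nim-sum: 7 XOR 16 XOR 5 XOR 18 = 0.
The nim-sum is already 0, so every move leaves a nonzero nim-sum — there are no winning moves.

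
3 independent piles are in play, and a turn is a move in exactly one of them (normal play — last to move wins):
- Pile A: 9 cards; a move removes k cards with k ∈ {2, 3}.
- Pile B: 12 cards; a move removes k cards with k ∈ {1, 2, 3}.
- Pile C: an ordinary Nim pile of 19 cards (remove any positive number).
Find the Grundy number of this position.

17

Grundy values for pile A (subtraction set {2, 3}):
k:     0  1  2  3  4  5  6  7  8  9
g(k):  0  0  1  1  2  0  0  1  1  2
So g(9) = 2.
Grundy values for pile B (subtraction set {1, 2, 3}):
g(0) = mex{} = 0
g(1) = mex{0} = 1
g(2) = mex{0,1} = 2
g(3) = mex{0,1,2} = 3
g(4) = mex{1,2,3} = 0
g(5) = mex{0,2,3} = 1
g(6) = mex{0,1,3} = 2
g(7) = mex{0,1,2} = 3
g(8) = mex{1,2,3} = 0
g(9) = mex{0,2,3} = 1
g(10) = mex{0,1,3} = 2
g(11) = mex{0,1,2} = 3
g(12) = mex{1,2,3} = 0
So g(12) = 0.
Pile C is a plain Nim pile of size 19, so its Grundy value is 19.
By the Sprague-Grundy theorem, the Grundy value of a sum of independent games is the XOR of the component values.
Combined value = 2 ⊕ 0 ⊕ 19 = 17.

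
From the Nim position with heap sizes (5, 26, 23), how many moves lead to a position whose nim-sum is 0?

Nim-sum: 5 ^ 26 ^ 23 = 8.
The overall nim-sum is X = 8. A heap of size p has a winning move iff p XOR X < p (reduce it to p XOR X).
  5: 5 XOR 8 = 13 ≥ 5 — no move.
  26: 26 XOR 8 = 18 < 26 — winning move (to 18).
  23: 23 XOR 8 = 31 ≥ 23 — no move.
That gives 1 winning move.

1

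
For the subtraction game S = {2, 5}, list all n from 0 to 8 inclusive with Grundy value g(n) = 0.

0, 1, 4, 7, 8

Compute g(0), g(1), … for moves {2, 5}:
g(0) = mex{} = 0
g(1) = mex{} = 0
g(2) = mex{0} = 1
g(3) = mex{0} = 1
g(4) = mex{1} = 0
g(5) = mex{0,1} = 2
g(6) = mex{0} = 1
g(7) = mex{1,2} = 0
g(8) = mex{1} = 0
The P-positions (g = 0) in 0..8 are 0, 1, 4, 7, 8.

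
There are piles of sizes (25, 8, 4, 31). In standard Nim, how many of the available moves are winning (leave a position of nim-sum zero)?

3

Compute the nim-sum pairwise:
25 XOR 8 = 17
17 XOR 4 = 21
21 XOR 31 = 10
The overall nim-sum is X = 10. A pile of size p has a winning move iff p XOR X < p (reduce it to p XOR X).
  25: 25 XOR 10 = 19 < 25 — winning move (to 19).
  8: 8 XOR 10 = 2 < 8 — winning move (to 2).
  4: 4 XOR 10 = 14 ≥ 4 — no move.
  31: 31 XOR 10 = 21 < 31 — winning move (to 21).
That gives 3 winning moves.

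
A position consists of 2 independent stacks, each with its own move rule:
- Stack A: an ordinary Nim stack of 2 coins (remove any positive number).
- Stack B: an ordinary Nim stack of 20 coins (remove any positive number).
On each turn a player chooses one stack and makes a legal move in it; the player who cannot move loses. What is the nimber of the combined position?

Stack A is a plain Nim stack of size 2, so its Grundy value is 2.
Stack B is a plain Nim stack of size 20, so its Grundy value is 20.
By the Sprague-Grundy theorem, the Grundy value of a sum of independent games is the XOR of the component values.
Combined value = 2 ⊕ 20 = 22.

22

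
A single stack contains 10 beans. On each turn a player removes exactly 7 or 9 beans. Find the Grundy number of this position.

Grundy values for subtraction set {7, 9}:
g(0) = mex{} = 0
g(1) = mex{} = 0
g(2) = mex{} = 0
g(3) = mex{} = 0
g(4) = mex{} = 0
g(5) = mex{} = 0
g(6) = mex{} = 0
g(7) = mex{0} = 1
g(8) = mex{0} = 1
g(9) = mex{0} = 1
g(10) = mex{0} = 1
So g(10) = 1.

1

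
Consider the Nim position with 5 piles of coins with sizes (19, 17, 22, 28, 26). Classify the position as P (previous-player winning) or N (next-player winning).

N-position

In binary:
  10011  (19)
  10001  (17)
  10110  (22)
  11100  (28)
  11010  (26)
  -----
  10010  (18)
The nim-sum is 18 ≠ 0, so this is an N-position: the player to move can win.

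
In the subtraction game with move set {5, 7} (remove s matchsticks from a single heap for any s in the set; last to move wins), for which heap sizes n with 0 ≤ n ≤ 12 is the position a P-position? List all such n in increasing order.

0, 1, 2, 3, 4, 12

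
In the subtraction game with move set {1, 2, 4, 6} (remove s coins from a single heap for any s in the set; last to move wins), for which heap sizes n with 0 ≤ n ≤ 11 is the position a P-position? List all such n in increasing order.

0, 3, 8, 11

Build the Grundy sequence with g(k) = mex{g(k−s) : s ∈ {1, 2, 4, 6}, s ≤ k}:
k:     0  1  2  3  4  5  6  7  8  9 10 11
g(k):  0  1  2  0  1  2  3  4  0  1  2  0
The P-positions (g = 0) in 0..11 are 0, 3, 8, 11.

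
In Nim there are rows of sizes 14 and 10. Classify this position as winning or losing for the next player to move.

Winning position

Compute the nim-sum pairwise:
14 XOR 10 = 4
The nim-sum is 4 ≠ 0, so this is an N-position: the player to move can win.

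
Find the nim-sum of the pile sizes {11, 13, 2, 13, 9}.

Compute the nim-sum pairwise:
11 ⊕ 13 = 6
6 ⊕ 2 = 4
4 ⊕ 13 = 9
9 ⊕ 9 = 0

0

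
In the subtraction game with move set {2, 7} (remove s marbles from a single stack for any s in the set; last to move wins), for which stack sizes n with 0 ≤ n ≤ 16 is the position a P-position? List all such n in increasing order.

Compute g(0), g(1), … for moves {2, 7}:
k:     0  1  2  3  4  5  6  7  8  9 10 11 12 13 14 15 16
g(k):  0  0  1  1  0  0  1  1  2  0  0  1  1  0  0  1  1
The P-positions (g = 0) in 0..16 are 0, 1, 4, 5, 9, 10, 13, 14.

0, 1, 4, 5, 9, 10, 13, 14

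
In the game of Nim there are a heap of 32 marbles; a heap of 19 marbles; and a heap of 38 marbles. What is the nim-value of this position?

Nim-sum: 32 ⊕ 19 ⊕ 38 = 21.

21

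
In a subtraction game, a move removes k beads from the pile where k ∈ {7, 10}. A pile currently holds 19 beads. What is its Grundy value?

0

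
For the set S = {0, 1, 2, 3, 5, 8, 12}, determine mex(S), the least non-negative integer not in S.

4

The values 0, 1, 2, 3 are all present; 4 is the first non-negative integer missing from the set.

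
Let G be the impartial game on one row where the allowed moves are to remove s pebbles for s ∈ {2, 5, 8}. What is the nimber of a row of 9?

1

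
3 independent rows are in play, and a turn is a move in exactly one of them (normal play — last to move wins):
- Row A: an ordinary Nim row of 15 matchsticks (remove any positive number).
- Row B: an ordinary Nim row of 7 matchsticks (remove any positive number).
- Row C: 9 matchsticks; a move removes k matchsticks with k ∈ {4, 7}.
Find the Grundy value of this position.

Row A is a plain Nim row of size 15, so its Grundy value is 15.
Row B is a plain Nim row of size 7, so its Grundy value is 7.
Build the Grundy sequence for row C with g(k) = mex{g(k−s) : s ∈ {4, 7}, s ≤ k}:
g(0) = mex{} = 0
g(1) = mex{} = 0
g(2) = mex{} = 0
g(3) = mex{} = 0
g(4) = mex{0} = 1
g(5) = mex{0} = 1
g(6) = mex{0} = 1
g(7) = mex{0} = 1
g(8) = mex{0,1} = 2
g(9) = mex{0,1} = 2
So g(9) = 2.
The value of a disjunctive sum is the nim-sum of the parts.
Combined value = 15 XOR 7 XOR 2 = 10.

10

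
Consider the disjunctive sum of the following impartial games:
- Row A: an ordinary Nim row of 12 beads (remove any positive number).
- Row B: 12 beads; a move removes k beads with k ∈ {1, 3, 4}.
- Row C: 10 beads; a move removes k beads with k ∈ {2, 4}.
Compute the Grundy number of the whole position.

Row A is a plain Nim row of size 12, so its Grundy value is 12.
For row B, compute g(0), g(1), … with moves {1, 3, 4}:
k:     0  1  2  3  4  5  6  7  8  9 10 11 12
g(k):  0  1  0  1  2  3  2  0  1  0  1  2  3
So g(12) = 3.
Build the Grundy sequence for row C with g(k) = mex{g(k−s) : s ∈ {2, 4}, s ≤ k}:
g(0) = mex{} = 0
g(1) = mex{} = 0
g(2) = mex{0} = 1
g(3) = mex{0} = 1
g(4) = mex{0,1} = 2
g(5) = mex{0,1} = 2
g(6) = mex{1,2} = 0
g(7) = mex{1,2} = 0
g(8) = mex{0,2} = 1
g(9) = mex{0,2} = 1
g(10) = mex{0,1} = 2
So g(10) = 2.
The value of a disjunctive sum is the nim-sum of the parts.
Combined value = 12 XOR 3 XOR 2 = 13.

13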